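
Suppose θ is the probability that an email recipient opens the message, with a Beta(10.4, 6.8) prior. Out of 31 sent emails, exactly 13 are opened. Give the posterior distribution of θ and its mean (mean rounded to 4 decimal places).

Posterior: Beta(23.4, 24.8); mean ≈ 0.4855

Observing 13 successes and 18 failures updates Beta(10.4, 6.8) by adding the success and failure counts to the two shape parameters: α = 10.4+13 = 23.4, β = 6.8+18 = 24.8.
E[θ | data] = 23.4/(23.4+24.8) = 0.4855.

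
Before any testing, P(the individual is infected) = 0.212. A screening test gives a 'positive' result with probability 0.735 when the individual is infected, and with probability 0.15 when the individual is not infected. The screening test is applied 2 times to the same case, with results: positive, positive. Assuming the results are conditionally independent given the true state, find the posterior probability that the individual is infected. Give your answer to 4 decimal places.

Posterior P(H) ≈ 0.8659

Let H be the event that the individual is infected; start with P(H) = 0.212. P('positive'|H) = 0.735, P('positive'|¬H) = 0.15.
Update on result 1 ('positive'): P(H) ← 0.735·0.2120 / (0.735·0.2120 + 0.15·0.7880) = 0.15582/0.27402 = 0.5686.
Update on result 2 ('positive'): P(H) ← 0.735·0.5686 / (0.735·0.5686 + 0.15·0.4314) = 0.41795/0.48266 = 0.8659.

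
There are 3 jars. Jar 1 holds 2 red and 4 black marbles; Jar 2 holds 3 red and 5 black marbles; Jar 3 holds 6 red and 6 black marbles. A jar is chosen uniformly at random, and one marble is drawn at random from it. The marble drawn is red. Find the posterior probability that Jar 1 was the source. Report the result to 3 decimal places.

P(red|Jar 1) = 0.3333; P(red|Jar 2) = 0.375; P(red|Jar 3) = 0.5.
Prior × likelihood for each source: 0.333333·0.3333=0.1111, 0.333333·0.375=0.1250, 0.333333·0.5=0.1667. Summing gives P(red) = 0.40278.
P(Jar 1 | red) = 0.1111 / 0.40278 = 0.276.

Posterior probability ≈ 0.276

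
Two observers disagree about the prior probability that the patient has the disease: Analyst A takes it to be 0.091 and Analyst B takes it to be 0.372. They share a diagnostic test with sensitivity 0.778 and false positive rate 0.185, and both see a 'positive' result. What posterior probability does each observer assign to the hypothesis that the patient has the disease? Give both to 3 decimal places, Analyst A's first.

P('+'|H) = 0.778, P('+'|¬H) = 0.185.
Analyst A: numerator 0.778·0.091 = 0.070798; evidence = 0.070798+0.185·0.909 = 0.23896; posterior = 0.296.
Analyst B: numerator 0.778·0.372 = 0.28942; evidence = 0.28942+0.185·0.628 = 0.40560; posterior = 0.714.

Analyst A: 0.296; Analyst B: 0.714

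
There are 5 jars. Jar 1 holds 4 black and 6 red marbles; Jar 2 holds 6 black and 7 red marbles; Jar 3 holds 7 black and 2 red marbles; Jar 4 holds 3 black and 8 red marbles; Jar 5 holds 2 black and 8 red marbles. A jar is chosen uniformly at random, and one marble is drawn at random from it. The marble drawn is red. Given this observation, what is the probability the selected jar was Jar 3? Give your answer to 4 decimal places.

P(red|Jar 1) = 0.6; P(red|Jar 2) = 0.5385; P(red|Jar 3) = 0.2222; P(red|Jar 4) = 0.7273; P(red|Jar 5) = 0.8.
Prior × likelihood for each source: 0.2·0.6=0.1200, 0.2·0.5385=0.1077, 0.2·0.2222=0.04444, 0.2·0.7273=0.1455, 0.2·0.8=0.1600. Summing gives P(red) = 0.57759.
P(Jar 3 | red) = 0.04444 / 0.57759 = 0.0769.

Posterior probability ≈ 0.0769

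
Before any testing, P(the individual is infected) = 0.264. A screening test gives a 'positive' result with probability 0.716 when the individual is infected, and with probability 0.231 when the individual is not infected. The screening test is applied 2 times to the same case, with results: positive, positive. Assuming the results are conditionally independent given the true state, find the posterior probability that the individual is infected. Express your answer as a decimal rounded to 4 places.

With H the event that the individual is infected, the joint likelihood of the observed sequence is P(data|H) = 0.716·0.716 = 0.51266 and P(data|¬H) = 0.231·0.231 = 0.053361.
Bayes: P(H|data) = 0.264·0.51266 / (0.264·0.51266 + 0.736·0.053361) = 0.13534/0.17461 = 0.7751.

Posterior P(H) ≈ 0.7751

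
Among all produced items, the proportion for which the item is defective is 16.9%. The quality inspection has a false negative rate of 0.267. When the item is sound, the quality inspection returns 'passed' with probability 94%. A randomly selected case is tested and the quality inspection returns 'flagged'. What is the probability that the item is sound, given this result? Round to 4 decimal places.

P(¬H | E) ≈ 0.2870

Write H for 'the item is defective'. Prior odds H:¬H = 0.169/0.831 = 0.20337. For the 'flagged' outcome, the likelihood ratio is 0.733/0.06 = 12.217.
Posterior odds = 0.20337 × 12.217 = 2.4845, so P(H|E) = 2.4845/(1+2.4845) = 0.7130. Then P(¬H|E) = 1 − 0.7130 = 0.2870.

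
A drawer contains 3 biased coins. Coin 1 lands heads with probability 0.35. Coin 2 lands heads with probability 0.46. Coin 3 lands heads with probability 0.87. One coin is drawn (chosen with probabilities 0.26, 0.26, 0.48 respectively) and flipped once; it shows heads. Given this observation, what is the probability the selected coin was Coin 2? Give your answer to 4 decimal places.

Tabulate prior·likelihood by source: [1] prior 0.26, lik 0.35, product 0.09100; [2] prior 0.26, lik 0.46, product 0.1196; [3] prior 0.48, lik 0.87, product 0.4176.
Normalizing constant = 0.62820; the posterior for Coin 2 is its product over the sum, 0.1196/0.62820 = 0.1904.

Posterior probability ≈ 0.1904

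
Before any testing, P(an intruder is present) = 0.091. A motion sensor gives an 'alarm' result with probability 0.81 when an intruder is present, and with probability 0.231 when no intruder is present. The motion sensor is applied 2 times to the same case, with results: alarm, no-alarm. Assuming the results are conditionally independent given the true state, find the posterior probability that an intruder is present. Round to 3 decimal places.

Let H be the event that an intruder is present; start with P(H) = 0.091. P('alarm'|H) = 0.81, P('alarm'|¬H) = 0.231.
Update on result 1 ('alarm'): P(H) ← 0.81·0.0910 / (0.81·0.0910 + 0.231·0.9090) = 0.073710/0.28369 = 0.2598.
Update on result 2 ('no-alarm'): P(H) ← 0.19·0.2598 / (0.19·0.2598 + 0.769·0.7402) = 0.049367/0.61856 = 0.0798.

Posterior P(H) ≈ 0.080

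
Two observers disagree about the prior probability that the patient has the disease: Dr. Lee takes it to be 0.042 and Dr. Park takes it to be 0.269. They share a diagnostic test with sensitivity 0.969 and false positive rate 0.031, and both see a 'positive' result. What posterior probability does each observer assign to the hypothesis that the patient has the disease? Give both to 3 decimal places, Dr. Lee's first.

The likelihood ratio for a 'positive' result is 0.969/0.031 = 31.258.
Dr. Lee: prior odds 0.042/0.958 = 0.043841; posterior odds 1.3704; posterior probability 0.578.
Dr. Park: prior odds 0.269/0.731 = 0.36799; posterior odds 11.503; posterior probability 0.920.

Dr. Lee: 0.578; Dr. Park: 0.920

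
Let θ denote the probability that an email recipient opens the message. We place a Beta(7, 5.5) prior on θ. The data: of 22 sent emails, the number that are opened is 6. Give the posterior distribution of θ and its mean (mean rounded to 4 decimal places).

Posterior: Beta(13, 21.5); mean ≈ 0.3768

Observing 6 successes and 16 failures updates Beta(7, 5.5) by adding the success and failure counts to the two shape parameters: α = 7+6 = 13, β = 5.5+16 = 21.5.
E[θ | data] = 13/(13+21.5) = 0.3768.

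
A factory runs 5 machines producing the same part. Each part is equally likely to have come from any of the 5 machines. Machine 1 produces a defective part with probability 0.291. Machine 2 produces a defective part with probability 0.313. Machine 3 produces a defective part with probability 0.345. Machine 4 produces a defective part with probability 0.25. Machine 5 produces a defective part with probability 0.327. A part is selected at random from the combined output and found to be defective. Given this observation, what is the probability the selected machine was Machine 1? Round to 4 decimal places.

Posterior probability ≈ 0.1907

P(defective|M1) = 0.291; P(defective|M2) = 0.313; P(defective|M3) = 0.345; P(defective|M4) = 0.25; P(defective|M5) = 0.327.
Prior × likelihood for each source: 0.2·0.291=0.05820, 0.2·0.313=0.06260, 0.2·0.345=0.06900, 0.2·0.25=0.05000, 0.2·0.327=0.06540. Summing gives P(defective) = 0.30520.
P(Machine 1 | defective) = 0.05820 / 0.30520 = 0.1907.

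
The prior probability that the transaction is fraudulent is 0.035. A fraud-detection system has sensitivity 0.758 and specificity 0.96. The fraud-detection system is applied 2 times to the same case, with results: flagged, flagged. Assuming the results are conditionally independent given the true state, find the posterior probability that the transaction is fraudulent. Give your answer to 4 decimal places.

Let H be the event that the transaction is fraudulent; start with P(H) = 0.035. P('flagged'|H) = 0.758, P('flagged'|¬H) = 0.04.
Update on result 1 ('flagged'): P(H) ← 0.758·0.0350 / (0.758·0.0350 + 0.04·0.9650) = 0.026530/0.065130 = 0.4073.
Update on result 2 ('flagged'): P(H) ← 0.758·0.4073 / (0.758·0.4073 + 0.04·0.5927) = 0.30876/0.33247 = 0.9287.

Posterior P(H) ≈ 0.9287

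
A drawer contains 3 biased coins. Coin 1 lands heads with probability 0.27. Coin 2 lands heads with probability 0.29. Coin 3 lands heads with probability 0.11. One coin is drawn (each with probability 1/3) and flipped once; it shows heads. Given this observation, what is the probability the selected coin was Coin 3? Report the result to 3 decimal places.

P(heads|C1) = 0.27; P(heads|C2) = 0.29; P(heads|C3) = 0.11.
Prior × likelihood for each source: 0.333333·0.27=0.09000, 0.333333·0.29=0.09667, 0.333333·0.11=0.03667. Summing gives P(heads) = 0.22333.
P(Coin 3 | heads) = 0.03667 / 0.22333 = 0.164.

Posterior probability ≈ 0.164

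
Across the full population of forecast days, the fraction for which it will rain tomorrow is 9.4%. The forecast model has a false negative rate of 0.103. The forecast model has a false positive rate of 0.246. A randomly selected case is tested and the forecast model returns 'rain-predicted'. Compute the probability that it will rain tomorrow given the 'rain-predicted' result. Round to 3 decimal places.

P(H | E) ≈ 0.274

Write H for 'it will rain tomorrow'. Prior odds H:¬H = 0.094/0.906 = 0.10375. For the 'rain-predicted' outcome, the likelihood ratio is 0.897/0.246 = 3.6463.
Posterior odds = 0.10375 × 3.6463 = 0.37832, so P(H|E) = 0.37832/(1+0.37832) = 0.274.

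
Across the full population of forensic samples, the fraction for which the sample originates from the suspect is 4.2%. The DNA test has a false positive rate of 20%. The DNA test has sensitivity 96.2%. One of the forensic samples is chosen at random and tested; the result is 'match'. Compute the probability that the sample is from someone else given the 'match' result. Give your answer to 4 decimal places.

Let H be the event that the sample originates from the suspect. P(H) = 0.042, so P(¬H) = 0.958. With E the 'match' result, P(E|H) = 0.962 and P(E|¬H) = 0.2.
P(E) = 0.962·0.042 + 0.2·0.958 = 0.040404 + 0.19160 = 0.23200.
By Bayes' theorem, P(H|E) = 0.040404 / 0.23200 = 0.1742. Hence P(¬H|E) = 1 − 0.1742 = 0.8258.

P(¬H | E) ≈ 0.8258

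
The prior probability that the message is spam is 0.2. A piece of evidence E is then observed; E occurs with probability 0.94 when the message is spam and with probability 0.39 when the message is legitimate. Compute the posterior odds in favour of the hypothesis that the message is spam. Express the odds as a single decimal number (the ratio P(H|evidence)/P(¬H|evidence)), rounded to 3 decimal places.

Prior odds = 0.2/(1−0.2) = 0.25000. In log-odds, ln(0.25000) = -1.3863.
Add log likelihood ratio: ln(2.4103) = 0.87973.
Posterior log-odds = -0.50656, so posterior odds = exp(-0.50656) = 0.60256.

Posterior odds ≈ 0.603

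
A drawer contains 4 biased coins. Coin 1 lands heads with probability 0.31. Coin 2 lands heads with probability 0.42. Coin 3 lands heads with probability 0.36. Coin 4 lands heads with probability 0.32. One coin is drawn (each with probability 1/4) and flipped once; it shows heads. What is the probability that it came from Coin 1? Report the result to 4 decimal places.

Tabulate prior·likelihood by source: [1] prior 0.25, lik 0.31, product 0.07750; [2] prior 0.25, lik 0.42, product 0.1050; [3] prior 0.25, lik 0.36, product 0.09000; [4] prior 0.25, lik 0.32, product 0.08000.
Normalizing constant = 0.35250; the posterior for Coin 1 is its product over the sum, 0.07750/0.35250 = 0.2199.

Posterior probability ≈ 0.2199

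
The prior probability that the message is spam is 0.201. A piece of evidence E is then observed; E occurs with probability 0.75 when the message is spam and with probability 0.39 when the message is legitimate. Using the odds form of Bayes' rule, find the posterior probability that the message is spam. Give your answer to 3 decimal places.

Posterior probability ≈ 0.326

Prior odds = 0.201/(1−0.201) = 0.25156.
Likelihood ratio for E = 0.75/0.39 = 1.9231.
Posterior odds = prior odds × LR = 0.48378.
Posterior probability = odds/(1+odds) = 0.48378/1.4838 = 0.326.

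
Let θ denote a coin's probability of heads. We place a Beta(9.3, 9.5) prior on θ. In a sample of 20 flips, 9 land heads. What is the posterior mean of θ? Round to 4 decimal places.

Posterior mean ≈ 0.4716

Observing 9 successes and 11 failures updates Beta(9.3, 9.5) by adding the success and failure counts to the two shape parameters: α = 9.3+9 = 18.3, β = 9.5+11 = 20.5.
Posterior mean = α/(α+β) = 18.3/38.8 = 0.4716.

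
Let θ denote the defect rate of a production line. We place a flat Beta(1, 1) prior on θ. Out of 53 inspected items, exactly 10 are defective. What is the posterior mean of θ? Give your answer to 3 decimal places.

Observing 10 successes and 43 failures updates Beta(1, 1) by adding the success and failure counts to the two shape parameters: α = 1+10 = 11, β = 1+43 = 44.
Posterior mean = α/(α+β) = 11/55 = 0.200.

Posterior mean ≈ 0.200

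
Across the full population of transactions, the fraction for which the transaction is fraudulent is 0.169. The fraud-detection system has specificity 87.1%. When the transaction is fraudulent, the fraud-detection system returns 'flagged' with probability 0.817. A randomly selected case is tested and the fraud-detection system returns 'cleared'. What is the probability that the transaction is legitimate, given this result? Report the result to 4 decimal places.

Let H be the event that the transaction is fraudulent. P(H) = 0.169, so P(¬H) = 0.831. With E the 'cleared' result, P(E|H) = 0.183 and P(E|¬H) = 0.871.
P(E) = 0.183·0.169 + 0.871·0.831 = 0.030927 + 0.72380 = 0.75473.
By Bayes' theorem, P(H|E) = 0.030927 / 0.75473 = 0.0410. Hence P(¬H|E) = 1 − 0.0410 = 0.9590.

P(¬H | E) ≈ 0.9590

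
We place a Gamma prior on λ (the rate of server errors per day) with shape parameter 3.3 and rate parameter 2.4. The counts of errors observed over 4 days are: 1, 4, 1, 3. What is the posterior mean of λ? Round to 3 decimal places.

Total count ∑xᵢ = 9 over n = 4 days.
Gamma is conjugate to the Poisson likelihood: posterior is Gamma(shape = 3.3+9 = 12.3, rate = 2.4+4 = 6.4).
E[λ | data] = 12.3/6.4 = 1.922.

Posterior mean ≈ 1.922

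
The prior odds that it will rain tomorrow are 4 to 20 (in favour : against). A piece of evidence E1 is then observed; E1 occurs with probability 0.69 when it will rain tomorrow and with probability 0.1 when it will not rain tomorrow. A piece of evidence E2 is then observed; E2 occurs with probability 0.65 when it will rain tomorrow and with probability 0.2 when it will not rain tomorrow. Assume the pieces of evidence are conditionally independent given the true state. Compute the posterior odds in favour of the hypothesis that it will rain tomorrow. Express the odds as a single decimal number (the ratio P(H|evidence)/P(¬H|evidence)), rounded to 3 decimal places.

Prior odds = 4/20 = 0.20000.
Likelihood ratio for E1 = 0.69/0.1 = 6.9000.
Likelihood ratio for E2 = 0.65/0.2 = 3.2500.
Posterior odds = prior odds × LR₁ × LR₂ = 4.4850.

Posterior odds ≈ 4.485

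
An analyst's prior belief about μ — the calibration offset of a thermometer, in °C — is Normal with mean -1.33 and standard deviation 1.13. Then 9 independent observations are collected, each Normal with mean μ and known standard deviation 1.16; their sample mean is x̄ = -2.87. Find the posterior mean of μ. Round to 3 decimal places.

Prior precision 1/τ₀² = 1/1.13² = 0.783147; data precision n/σ² = 9/1.16² = 6.68847.
Posterior precision = 0.783147 + 6.68847 = 7.47161.
Posterior mean = (0.783147·-1.33 + 6.68847·-2.87) / 7.47161 = -2.709.

Posterior mean ≈ -2.709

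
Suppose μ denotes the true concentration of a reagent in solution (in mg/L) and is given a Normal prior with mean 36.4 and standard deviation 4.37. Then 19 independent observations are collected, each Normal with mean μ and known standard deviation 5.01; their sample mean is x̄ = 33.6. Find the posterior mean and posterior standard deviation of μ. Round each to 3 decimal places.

Posterior mean ≈ 33.781; posterior SD ≈ 1.112

With known σ, the Normal prior is conjugate. Weight on the data is w = (n/σ²)/(n/σ² + 1/τ₀²) = 0.756969/(0.756969+0.0523645) = 0.93530.
Posterior mean = w·x̄ + (1−w)·μ₀ = 0.93530·33.6 + 0.064701·36.4 = 33.781. Posterior variance = 1/(0.756969+0.0523645) = 1.23558, so SD = 1.112.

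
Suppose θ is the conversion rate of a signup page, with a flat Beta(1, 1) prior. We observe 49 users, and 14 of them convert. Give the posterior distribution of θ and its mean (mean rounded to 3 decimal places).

The binomial likelihood is conjugate to the Beta prior: with 14 successes and 35 failures, the posterior is Beta(1+14, 1+35) = Beta(15, 36).
Posterior mean = α/(α+β) = 15/51 = 0.294.

Posterior: Beta(15, 36); mean ≈ 0.294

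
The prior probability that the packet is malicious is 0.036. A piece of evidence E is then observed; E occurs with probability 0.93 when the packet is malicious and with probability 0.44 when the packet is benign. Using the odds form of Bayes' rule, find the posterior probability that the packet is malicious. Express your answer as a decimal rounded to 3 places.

Posterior probability ≈ 0.073

Prior odds = 0.036/(1−0.036) = 0.037344.
Likelihood ratio for E = 0.93/0.44 = 2.1136.
Posterior odds = prior odds × LR = 0.078932.
Posterior probability = odds/(1+odds) = 0.078932/1.0789 = 0.073.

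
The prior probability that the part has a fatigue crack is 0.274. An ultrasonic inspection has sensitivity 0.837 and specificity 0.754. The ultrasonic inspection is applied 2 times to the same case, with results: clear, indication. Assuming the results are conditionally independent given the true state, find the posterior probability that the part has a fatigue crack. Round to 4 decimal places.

Let H be the event that the part has a fatigue crack; start with P(H) = 0.274. P('indication'|H) = 0.837, P('indication'|¬H) = 0.246.
Update on result 1 ('clear'): P(H) ← 0.163·0.2740 / (0.163·0.2740 + 0.754·0.7260) = 0.044662/0.59207 = 0.0754.
Update on result 2 ('indication'): P(H) ← 0.837·0.0754 / (0.837·0.0754 + 0.246·0.9246) = 0.063138/0.29058 = 0.2173.

Posterior P(H) ≈ 0.2173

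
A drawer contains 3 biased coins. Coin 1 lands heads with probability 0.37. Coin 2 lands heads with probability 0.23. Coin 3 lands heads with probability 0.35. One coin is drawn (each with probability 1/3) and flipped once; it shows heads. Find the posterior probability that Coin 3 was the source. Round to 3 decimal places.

Posterior probability ≈ 0.368

P(heads|C1) = 0.37; P(heads|C2) = 0.23; P(heads|C3) = 0.35.
Prior × likelihood for each source: 0.333333·0.37=0.1233, 0.333333·0.23=0.07667, 0.333333·0.35=0.1167. Summing gives P(heads) = 0.31667.
P(Coin 3 | heads) = 0.1167 / 0.31667 = 0.368.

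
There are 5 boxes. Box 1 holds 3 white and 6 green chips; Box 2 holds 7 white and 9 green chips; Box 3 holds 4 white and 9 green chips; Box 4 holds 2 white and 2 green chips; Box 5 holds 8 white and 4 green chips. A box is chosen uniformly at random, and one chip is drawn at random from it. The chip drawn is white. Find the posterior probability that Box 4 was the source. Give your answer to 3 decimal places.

P(white|Box 1) = 0.3333; P(white|Box 2) = 0.4375; P(white|Box 3) = 0.3077; P(white|Box 4) = 0.5; P(white|Box 5) = 0.6667.
Prior × likelihood for each source: 0.2·0.3333=0.06667, 0.2·0.4375=0.08750, 0.2·0.3077=0.06154, 0.2·0.5=0.1000, 0.2·0.6667=0.1333. Summing gives P(white) = 0.44904.
P(Box 4 | white) = 0.1000 / 0.44904 = 0.223.

Posterior probability ≈ 0.223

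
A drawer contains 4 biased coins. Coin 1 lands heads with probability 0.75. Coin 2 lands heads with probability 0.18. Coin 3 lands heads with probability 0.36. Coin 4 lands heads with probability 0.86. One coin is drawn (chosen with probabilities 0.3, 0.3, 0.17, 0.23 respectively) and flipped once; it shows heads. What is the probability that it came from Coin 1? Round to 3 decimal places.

P(heads|C1) = 0.75; P(heads|C2) = 0.18; P(heads|C3) = 0.36; P(heads|C4) = 0.86.
Prior × likelihood for each source: 0.3·0.75=0.2250, 0.3·0.18=0.05400, 0.17·0.36=0.06120, 0.23·0.86=0.1978. Summing gives P(heads) = 0.53800.
P(Coin 1 | heads) = 0.2250 / 0.53800 = 0.418.

Posterior probability ≈ 0.418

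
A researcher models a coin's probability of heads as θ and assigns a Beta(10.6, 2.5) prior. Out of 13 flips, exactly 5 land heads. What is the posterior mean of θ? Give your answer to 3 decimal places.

The binomial likelihood is conjugate to the Beta prior: with 5 successes and 8 failures, the posterior is Beta(10.6+5, 2.5+8) = Beta(15.6, 10.5).
E[θ | data] = 15.6/(15.6+10.5) = 0.598.

Posterior mean ≈ 0.598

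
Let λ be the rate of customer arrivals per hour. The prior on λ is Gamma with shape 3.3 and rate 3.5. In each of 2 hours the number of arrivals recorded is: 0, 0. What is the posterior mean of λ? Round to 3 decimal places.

Total count ∑xᵢ = 0 over n = 2 hours.
Gamma is conjugate to the Poisson likelihood: posterior is Gamma(shape = 3.3+0 = 3.3, rate = 3.5+2 = 5.5).
E[λ | data] = 3.3/5.5 = 0.600.

Posterior mean ≈ 0.600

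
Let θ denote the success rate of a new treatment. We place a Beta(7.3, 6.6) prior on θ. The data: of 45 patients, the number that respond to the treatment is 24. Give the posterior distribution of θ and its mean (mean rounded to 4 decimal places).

Observing 24 successes and 21 failures updates Beta(7.3, 6.6) by adding the success and failure counts to the two shape parameters: α = 7.3+24 = 31.3, β = 6.6+21 = 27.6.
E[θ | data] = 31.3/(31.3+27.6) = 0.5314.

Posterior: Beta(31.3, 27.6); mean ≈ 0.5314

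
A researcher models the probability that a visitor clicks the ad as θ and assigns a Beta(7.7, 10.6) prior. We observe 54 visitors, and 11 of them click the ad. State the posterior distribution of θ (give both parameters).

The binomial likelihood is conjugate to the Beta prior: with 11 successes and 43 failures, the posterior is Beta(7.7+11, 10.6+43) = Beta(18.7, 53.6).

Posterior: Beta(18.7, 53.6)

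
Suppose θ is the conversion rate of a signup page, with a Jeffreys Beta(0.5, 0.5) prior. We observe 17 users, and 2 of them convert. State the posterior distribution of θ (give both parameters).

The binomial likelihood is conjugate to the Beta prior: with 2 successes and 15 failures, the posterior is Beta(0.5+2, 0.5+15) = Beta(2.5, 15.5).

Posterior: Beta(2.5, 15.5)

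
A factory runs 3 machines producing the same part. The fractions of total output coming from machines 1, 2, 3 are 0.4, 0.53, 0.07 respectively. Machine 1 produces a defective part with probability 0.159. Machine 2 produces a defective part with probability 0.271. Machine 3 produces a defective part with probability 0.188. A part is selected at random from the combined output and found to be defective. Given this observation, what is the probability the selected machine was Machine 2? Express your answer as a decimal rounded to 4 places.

P(defective|M1) = 0.159; P(defective|M2) = 0.271; P(defective|M3) = 0.188.
Prior × likelihood for each source: 0.4·0.159=0.06360, 0.53·0.271=0.1436, 0.07·0.188=0.01316. Summing gives P(defective) = 0.22039.
P(Machine 2 | defective) = 0.1436 / 0.22039 = 0.6517.

Posterior probability ≈ 0.6517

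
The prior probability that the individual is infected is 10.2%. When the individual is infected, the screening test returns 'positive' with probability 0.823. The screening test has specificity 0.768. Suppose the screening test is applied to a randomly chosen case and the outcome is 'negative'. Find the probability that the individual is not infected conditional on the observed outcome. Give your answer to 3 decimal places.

Write H for 'the individual is infected'. Prior odds H:¬H = 0.102/0.898 = 0.11359. For the 'negative' outcome, the likelihood ratio is 0.177/0.768 = 0.23047.
Posterior odds = 0.11359 × 0.23047 = 0.026178, so P(H|E) = 0.026178/(1+0.026178) = 0.026. Then P(¬H|E) = 1 − 0.026 = 0.974.

P(¬H | E) ≈ 0.974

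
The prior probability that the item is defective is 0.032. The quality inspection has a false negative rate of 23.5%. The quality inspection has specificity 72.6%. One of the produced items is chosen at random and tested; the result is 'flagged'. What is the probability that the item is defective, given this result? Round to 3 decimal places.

Write H for 'the item is defective'. Prior odds H:¬H = 0.032/0.968 = 0.033058. For the 'flagged' outcome, the likelihood ratio is 0.765/0.274 = 2.7920.
Posterior odds = 0.033058 × 2.7920 = 0.092297, so P(H|E) = 0.092297/(1+0.092297) = 0.084.

P(H | E) ≈ 0.084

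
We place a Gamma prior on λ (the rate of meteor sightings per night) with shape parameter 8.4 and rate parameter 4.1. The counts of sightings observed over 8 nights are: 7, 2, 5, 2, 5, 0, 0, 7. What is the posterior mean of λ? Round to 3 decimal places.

The Poisson likelihood adds the total count to the shape and the number of exposure periods to the rate. Here ∑xᵢ = 28 and n = 8, so shape 8.4→36.4 and rate 4.1→12.1.
Posterior mean = shape/rate = 36.4/12.1 = 3.008.

Posterior mean ≈ 3.008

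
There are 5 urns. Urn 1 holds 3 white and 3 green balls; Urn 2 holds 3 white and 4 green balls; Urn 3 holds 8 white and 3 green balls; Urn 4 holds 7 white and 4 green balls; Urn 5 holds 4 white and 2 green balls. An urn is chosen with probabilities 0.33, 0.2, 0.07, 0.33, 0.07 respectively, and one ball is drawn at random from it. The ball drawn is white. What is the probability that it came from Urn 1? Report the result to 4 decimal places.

Posterior probability ≈ 0.2955

P(white|Urn 1) = 0.5; P(white|Urn 2) = 0.4286; P(white|Urn 3) = 0.7273; P(white|Urn 4) = 0.6364; P(white|Urn 5) = 0.6667.
Prior × likelihood for each source: 0.33·0.5=0.1650, 0.2·0.4286=0.08571, 0.07·0.7273=0.05091, 0.33·0.6364=0.2100, 0.07·0.6667=0.04667. Summing gives P(white) = 0.55829.
P(Urn 1 | white) = 0.1650 / 0.55829 = 0.2955.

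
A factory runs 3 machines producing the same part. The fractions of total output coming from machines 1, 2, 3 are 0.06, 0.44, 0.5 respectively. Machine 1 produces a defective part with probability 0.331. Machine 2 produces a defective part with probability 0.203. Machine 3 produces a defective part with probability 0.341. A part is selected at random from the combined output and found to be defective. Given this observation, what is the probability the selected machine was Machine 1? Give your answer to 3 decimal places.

Tabulate prior·likelihood by source: [1] prior 0.06, lik 0.331, product 0.01986; [2] prior 0.44, lik 0.203, product 0.08932; [3] prior 0.5, lik 0.341, product 0.1705.
Normalizing constant = 0.27968; the posterior for Machine 1 is its product over the sum, 0.01986/0.27968 = 0.071.

Posterior probability ≈ 0.071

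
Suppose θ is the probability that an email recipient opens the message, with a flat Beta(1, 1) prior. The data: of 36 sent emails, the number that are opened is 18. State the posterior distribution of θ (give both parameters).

The binomial likelihood is conjugate to the Beta prior: with 18 successes and 18 failures, the posterior is Beta(1+18, 1+18) = Beta(19, 19).

Posterior: Beta(19, 19)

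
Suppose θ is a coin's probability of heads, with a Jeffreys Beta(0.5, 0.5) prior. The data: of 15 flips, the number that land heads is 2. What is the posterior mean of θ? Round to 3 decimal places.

Observing 2 successes and 13 failures updates Beta(0.5, 0.5) by adding the success and failure counts to the two shape parameters: α = 0.5+2 = 2.5, β = 0.5+13 = 13.5.
E[θ | data] = 2.5/(2.5+13.5) = 0.156.

Posterior mean ≈ 0.156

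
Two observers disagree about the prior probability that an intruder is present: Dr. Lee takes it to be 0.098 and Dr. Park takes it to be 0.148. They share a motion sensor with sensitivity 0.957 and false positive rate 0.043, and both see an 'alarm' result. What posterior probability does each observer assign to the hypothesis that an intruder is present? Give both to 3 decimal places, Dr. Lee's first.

Dr. Lee: 0.707; Dr. Park: 0.794

P('+'|H) = 0.957, P('+'|¬H) = 0.043.
Dr. Lee: numerator 0.957·0.098 = 0.093786; evidence = 0.093786+0.043·0.902 = 0.13257; posterior = 0.707.
Dr. Park: numerator 0.957·0.148 = 0.14164; evidence = 0.14164+0.043·0.852 = 0.17827; posterior = 0.794.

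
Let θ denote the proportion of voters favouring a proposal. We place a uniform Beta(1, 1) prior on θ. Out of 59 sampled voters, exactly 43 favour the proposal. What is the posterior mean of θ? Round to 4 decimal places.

Observing 43 successes and 16 failures updates Beta(1, 1) by adding the success and failure counts to the two shape parameters: α = 1+43 = 44, β = 1+16 = 17.
E[θ | data] = 44/(44+17) = 0.7213.

Posterior mean ≈ 0.7213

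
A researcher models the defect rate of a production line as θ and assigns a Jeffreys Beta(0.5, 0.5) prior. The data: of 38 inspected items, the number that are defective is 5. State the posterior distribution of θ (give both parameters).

Posterior: Beta(5.5, 33.5)

The binomial likelihood is conjugate to the Beta prior: with 5 successes and 33 failures, the posterior is Beta(0.5+5, 0.5+33) = Beta(5.5, 33.5).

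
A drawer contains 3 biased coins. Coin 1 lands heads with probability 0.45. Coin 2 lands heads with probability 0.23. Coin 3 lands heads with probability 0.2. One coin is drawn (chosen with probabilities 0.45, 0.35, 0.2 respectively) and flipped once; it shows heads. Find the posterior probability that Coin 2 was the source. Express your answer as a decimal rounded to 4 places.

Tabulate prior·likelihood by source: [1] prior 0.45, lik 0.45, product 0.2025; [2] prior 0.35, lik 0.23, product 0.08050; [3] prior 0.2, lik 0.2, product 0.04000.
Normalizing constant = 0.32300; the posterior for Coin 2 is its product over the sum, 0.08050/0.32300 = 0.2492.

Posterior probability ≈ 0.2492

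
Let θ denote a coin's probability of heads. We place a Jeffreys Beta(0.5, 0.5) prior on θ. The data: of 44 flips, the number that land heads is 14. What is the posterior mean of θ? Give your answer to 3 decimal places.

The binomial likelihood is conjugate to the Beta prior: with 14 successes and 30 failures, the posterior is Beta(0.5+14, 0.5+30) = Beta(14.5, 30.5).
Posterior mean = α/(α+β) = 14.5/45 = 0.322.

Posterior mean ≈ 0.322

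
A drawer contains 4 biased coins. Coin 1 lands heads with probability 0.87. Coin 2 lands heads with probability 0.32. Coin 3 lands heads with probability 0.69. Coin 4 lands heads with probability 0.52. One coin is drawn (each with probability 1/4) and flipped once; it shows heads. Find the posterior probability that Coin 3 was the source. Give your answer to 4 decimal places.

Tabulate prior·likelihood by source: [1] prior 0.25, lik 0.87, product 0.2175; [2] prior 0.25, lik 0.32, product 0.08000; [3] prior 0.25, lik 0.69, product 0.1725; [4] prior 0.25, lik 0.52, product 0.1300.
Normalizing constant = 0.60000; the posterior for Coin 3 is its product over the sum, 0.1725/0.60000 = 0.2875.

Posterior probability ≈ 0.2875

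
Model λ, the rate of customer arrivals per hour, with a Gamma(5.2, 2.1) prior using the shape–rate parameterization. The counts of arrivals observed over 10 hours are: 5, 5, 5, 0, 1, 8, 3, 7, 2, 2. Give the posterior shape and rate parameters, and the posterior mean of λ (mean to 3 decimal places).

Posterior: Gamma(shape=43.2, rate=12.1); mean ≈ 3.570

Total count ∑xᵢ = 38 over n = 10 hours.
Gamma is conjugate to the Poisson likelihood: posterior is Gamma(shape = 5.2+38 = 43.2, rate = 2.1+10 = 12.1).
E[λ | data] = 43.2/12.1 = 3.570.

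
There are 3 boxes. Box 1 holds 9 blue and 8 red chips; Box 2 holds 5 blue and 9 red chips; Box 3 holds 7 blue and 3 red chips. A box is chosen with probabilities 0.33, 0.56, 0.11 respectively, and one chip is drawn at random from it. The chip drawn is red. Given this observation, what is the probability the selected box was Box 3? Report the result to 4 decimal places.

Tabulate prior·likelihood by source: [1] prior 0.33, lik 0.4706, product 0.1553; [2] prior 0.56, lik 0.6429, product 0.3600; [3] prior 0.11, lik 0.3, product 0.03300.
Normalizing constant = 0.54829; the posterior for Box 3 is its product over the sum, 0.03300/0.54829 = 0.0602.

Posterior probability ≈ 0.0602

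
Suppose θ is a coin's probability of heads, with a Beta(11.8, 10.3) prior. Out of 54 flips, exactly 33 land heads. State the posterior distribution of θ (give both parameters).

Posterior: Beta(44.8, 31.3)

The binomial likelihood is conjugate to the Beta prior: with 33 successes and 21 failures, the posterior is Beta(11.8+33, 10.3+21) = Beta(44.8, 31.3).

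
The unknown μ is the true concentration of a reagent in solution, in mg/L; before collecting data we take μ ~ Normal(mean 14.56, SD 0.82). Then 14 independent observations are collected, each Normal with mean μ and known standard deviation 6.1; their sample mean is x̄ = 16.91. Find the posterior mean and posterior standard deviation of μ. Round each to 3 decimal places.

With known σ, the Normal prior is conjugate. Weight on the data is w = (n/σ²)/(n/σ² + 1/τ₀²) = 0.376243/(0.376243+1.48721) = 0.20191.
Posterior mean = w·x̄ + (1−w)·μ₀ = 0.20191·16.91 + 0.79809·14.56 = 15.034. Posterior variance = 1/(0.376243+1.48721) = 0.536638, so SD = 0.733.

Posterior mean ≈ 15.034; posterior SD ≈ 0.733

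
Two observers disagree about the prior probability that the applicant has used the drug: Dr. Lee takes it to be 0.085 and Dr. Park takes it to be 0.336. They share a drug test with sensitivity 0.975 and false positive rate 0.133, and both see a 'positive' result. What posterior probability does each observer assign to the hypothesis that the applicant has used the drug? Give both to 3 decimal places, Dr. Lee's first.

Dr. Lee: 0.405; Dr. Park: 0.788

P('+'|H) = 0.975, P('+'|¬H) = 0.133.
Dr. Lee: numerator 0.975·0.085 = 0.082875; evidence = 0.082875+0.133·0.915 = 0.20457; posterior = 0.405.
Dr. Park: numerator 0.975·0.336 = 0.32760; evidence = 0.32760+0.133·0.664 = 0.41591; posterior = 0.788.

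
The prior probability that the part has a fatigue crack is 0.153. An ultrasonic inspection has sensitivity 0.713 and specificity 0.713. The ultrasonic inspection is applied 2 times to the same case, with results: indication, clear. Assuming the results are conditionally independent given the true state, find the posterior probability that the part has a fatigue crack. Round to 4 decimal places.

Posterior P(H) ≈ 0.1530

With H the event that the part has a fatigue crack, the joint likelihood of the observed sequence is P(data|H) = 0.713·0.287 = 0.20463 and P(data|¬H) = 0.287·0.713 = 0.20463.
Bayes: P(H|data) = 0.153·0.20463 / (0.153·0.20463 + 0.847·0.20463) = 0.031309/0.20463 = 0.1530.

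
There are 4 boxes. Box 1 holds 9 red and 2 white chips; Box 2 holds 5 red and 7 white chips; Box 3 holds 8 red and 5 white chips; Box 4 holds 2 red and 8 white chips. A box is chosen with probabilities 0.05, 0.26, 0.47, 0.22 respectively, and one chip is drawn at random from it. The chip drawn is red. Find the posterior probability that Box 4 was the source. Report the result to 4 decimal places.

Tabulate prior·likelihood by source: [1] prior 0.05, lik 0.8182, product 0.04091; [2] prior 0.26, lik 0.4167, product 0.1083; [3] prior 0.47, lik 0.6154, product 0.2892; [4] prior 0.22, lik 0.2, product 0.04400.
Normalizing constant = 0.48247; the posterior for Box 4 is its product over the sum, 0.04400/0.48247 = 0.0912.

Posterior probability ≈ 0.0912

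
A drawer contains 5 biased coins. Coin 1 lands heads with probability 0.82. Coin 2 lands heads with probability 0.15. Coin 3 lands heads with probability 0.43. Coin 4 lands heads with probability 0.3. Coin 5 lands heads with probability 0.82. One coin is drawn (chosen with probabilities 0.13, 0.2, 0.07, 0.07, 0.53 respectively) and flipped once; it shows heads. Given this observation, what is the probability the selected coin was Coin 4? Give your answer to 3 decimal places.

Posterior probability ≈ 0.034

P(heads|C1) = 0.82; P(heads|C2) = 0.15; P(heads|C3) = 0.43; P(heads|C4) = 0.3; P(heads|C5) = 0.82.
Prior × likelihood for each source: 0.13·0.82=0.1066, 0.2·0.15=0.03000, 0.07·0.43=0.03010, 0.07·0.3=0.02100, 0.53·0.82=0.4346. Summing gives P(heads) = 0.62230.
P(Coin 4 | heads) = 0.02100 / 0.62230 = 0.034.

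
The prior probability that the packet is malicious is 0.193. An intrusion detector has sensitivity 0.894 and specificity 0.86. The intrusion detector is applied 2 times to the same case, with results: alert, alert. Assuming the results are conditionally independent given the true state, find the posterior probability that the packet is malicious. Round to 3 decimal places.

Posterior P(H) ≈ 0.907

Let H be the event that the packet is malicious; start with P(H) = 0.193. P('alert'|H) = 0.894, P('alert'|¬H) = 0.14.
Update on result 1 ('alert'): P(H) ← 0.894·0.1930 / (0.894·0.1930 + 0.14·0.8070) = 0.17254/0.28552 = 0.6043.
Update on result 2 ('alert'): P(H) ← 0.894·0.6043 / (0.894·0.6043 + 0.14·0.3957) = 0.54025/0.59564 = 0.9070.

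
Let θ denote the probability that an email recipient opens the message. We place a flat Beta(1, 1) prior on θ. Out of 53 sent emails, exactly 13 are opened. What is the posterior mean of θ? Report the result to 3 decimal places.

Posterior mean ≈ 0.255

Observing 13 successes and 40 failures updates Beta(1, 1) by adding the success and failure counts to the two shape parameters: α = 1+13 = 14, β = 1+40 = 41.
E[θ | data] = 14/(14+41) = 0.255.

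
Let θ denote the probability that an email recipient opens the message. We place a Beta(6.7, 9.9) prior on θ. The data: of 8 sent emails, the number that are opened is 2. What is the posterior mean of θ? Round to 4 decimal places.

Observing 2 successes and 6 failures updates Beta(6.7, 9.9) by adding the success and failure counts to the two shape parameters: α = 6.7+2 = 8.7, β = 9.9+6 = 15.9.
E[θ | data] = 8.7/(8.7+15.9) = 0.3537.

Posterior mean ≈ 0.3537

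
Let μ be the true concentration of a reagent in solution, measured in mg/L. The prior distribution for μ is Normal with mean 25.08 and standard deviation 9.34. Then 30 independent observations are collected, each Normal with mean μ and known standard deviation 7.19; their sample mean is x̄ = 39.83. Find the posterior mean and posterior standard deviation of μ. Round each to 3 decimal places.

Posterior mean ≈ 39.544; posterior SD ≈ 1.300

Prior precision 1/τ₀² = 1/9.34² = 0.0114632; data precision n/σ² = 30/7.19² = 0.580315.
Posterior precision = 0.0114632 + 0.580315 = 0.591778, giving posterior SD = 1/√0.591778 = 1.300.
Posterior mean = (0.0114632·25.08 + 0.580315·39.83) / 0.591778 = 39.544.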